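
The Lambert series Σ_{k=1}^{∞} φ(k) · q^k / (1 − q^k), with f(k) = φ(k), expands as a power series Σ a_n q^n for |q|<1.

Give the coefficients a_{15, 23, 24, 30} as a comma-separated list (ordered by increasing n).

d|15:{15,5,3,1}  Σφ=8+4+2+1=15
[q^23] φ(23)=22,φ(1)=1 ⇒ 23
q^24  k|24↦φ(k): 1:1 2:1 3:2 4:2 6:2 8:4 12:4 24:8  a_24=24
n=30: 30·1 15·2 10·3 6·5 5·6 3·10 2·15 1·30  φ→[8+8+4+2+4+2+1+1]=30

15, 23, 24, 30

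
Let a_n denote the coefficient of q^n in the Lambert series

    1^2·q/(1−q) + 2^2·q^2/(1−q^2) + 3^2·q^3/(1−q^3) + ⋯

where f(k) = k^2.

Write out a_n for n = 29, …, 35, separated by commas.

d|29:{29,1}  Σf=841+1=842
[q^30] f(30)=900,f(15)=225,f(10)=100,f(6)=36,f(5)=25,f(3)=9,f(2)=4,f(1)=1 ⇒ 1300
n=31: 31·1 1·31  f→[961+1]=962
q^32  k|32↦f(k): 1:1 2:4 4:16 8:64 16:256 32:1024  a_32=1365
[q^33] f(1)=1,f(3)=9,f(11)=121,f(33)=1089 ⇒ 1220
d|34:{1,2,17,34}  Σf=1+4+289+1156=1450
[q^35] f(35)=1225,f(7)=49,f(5)=25,f(1)=1 ⇒ 1300

842, 1300, 962, 1365, 1220, 1450, 1300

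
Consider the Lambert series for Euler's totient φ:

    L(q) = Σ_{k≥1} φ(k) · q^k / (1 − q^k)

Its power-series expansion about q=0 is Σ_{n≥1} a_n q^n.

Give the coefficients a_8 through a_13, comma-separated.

d|8:{8,4,2,1}  Σφ=4+2+1+1=8
d|9:{1,3,9}  Σφ=1+2+6=9
d|10:{1,2,5,10}  Σφ=1+1+4+4=10
d|11:{1,11}  Σφ=1+10=11
[q^12] φ(1)=1,φ(2)=1,φ(3)=2,φ(4)=2,φ(6)=2,φ(12)=4 ⇒ 12
d|13:{1,13}  Σφ=1+12=13

8, 9, 10, 11, 12, 13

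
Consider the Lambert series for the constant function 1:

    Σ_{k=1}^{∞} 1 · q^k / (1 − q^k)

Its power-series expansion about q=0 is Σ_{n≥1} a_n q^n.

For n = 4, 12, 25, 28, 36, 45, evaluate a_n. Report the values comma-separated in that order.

q^4  k|4↦f(k): 4:1 2:1 1:1  a_4=3
d|12:{12,6,4,3,2,1}  Σf=1+1+1+1+1+1=6
q^25  k|25↦f(k): 1:1 5:1 25:1  a_25=3
q^28  k|28↦f(k): 1:1 2:1 4:1 7:1 14:1 28:1  a_28=6
q^36  k|36↦f(k): 1:1 2:1 3:1 4:1 6:1 9:1 12:1 18:1 36:1  a_36=9
[q^45] f(1)=1,f(3)=1,f(5)=1,f(9)=1,f(15)=1,f(45)=1 ⇒ 6

3, 6, 3, 6, 9, 6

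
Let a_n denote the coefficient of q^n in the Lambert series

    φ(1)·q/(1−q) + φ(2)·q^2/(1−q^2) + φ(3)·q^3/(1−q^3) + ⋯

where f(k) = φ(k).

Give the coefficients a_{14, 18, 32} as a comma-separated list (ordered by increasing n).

q^14  k|14↦φ(k): 14:6 7:6 2:1 1:1  a_14=14
d|18:{18,9,6,3,2,1}  Σφ=6+6+2+2+1+1=18
[q^32] φ(32)=16,φ(16)=8,φ(8)=4,φ(4)=2,φ(2)=1,φ(1)=1 ⇒ 32

14, 18, 32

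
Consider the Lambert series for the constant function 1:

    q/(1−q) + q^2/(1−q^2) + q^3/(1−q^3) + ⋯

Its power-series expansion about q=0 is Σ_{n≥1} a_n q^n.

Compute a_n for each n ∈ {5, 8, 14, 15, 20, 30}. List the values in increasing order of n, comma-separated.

2, 4, 4, 4, 6, 8

q^5  k|5↦f(k): 5:1 1:1  a_5=2
n=8: 1·8 2·4 4·2 8·1  f→[1+1+1+1]=4
q^14  k|14↦f(k): 1:1 2:1 7:1 14:1  a_14=4
n=15: 15·1 5·3 3·5 1·15  f→[1+1+1+1]=4
[q^20] f(20)=1,f(10)=1,f(5)=1,f(4)=1,f(2)=1,f(1)=1 ⇒ 6
d|30:{30,15,10,6,5,3,2,1}  Σf=1+1+1+1+1+1+1+1=8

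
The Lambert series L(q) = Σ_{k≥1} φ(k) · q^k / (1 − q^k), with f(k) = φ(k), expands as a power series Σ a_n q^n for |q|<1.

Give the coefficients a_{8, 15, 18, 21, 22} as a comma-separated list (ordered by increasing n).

d|8:{8,4,2,1}  Σφ=4+2+1+1=8
q^15  k|15↦φ(k): 1:1 3:2 5:4 15:8  a_15=15
q^18  k|18↦φ(k): 18:6 9:6 6:2 3:2 2:1 1:1  a_18=18
n=21: 1·21 3·7 7·3 21·1  φ→[1+2+6+12]=21
[q^22] φ(22)=10,φ(11)=10,φ(2)=1,φ(1)=1 ⇒ 22

8, 15, 18, 21, 22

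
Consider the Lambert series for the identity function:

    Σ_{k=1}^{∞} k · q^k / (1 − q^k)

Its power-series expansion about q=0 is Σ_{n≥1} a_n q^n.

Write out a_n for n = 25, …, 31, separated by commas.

31, 42, 40, 56, 30, 72, 32

d|25:{1,5,25}  Σf=1+5+25=31
n=26: 26·1 13·2 2·13 1·26  f→[26+13+2+1]=42
q^27  k|27↦f(k): 27:27 9:9 3:3 1:1  a_27=40
n=28: 1·28 2·14 4·7 7·4 14·2 28·1  f→[1+2+4+7+14+28]=56
q^29  k|29↦f(k): 29:29 1:1  a_29=30
q^30  k|30↦f(k): 1:1 2:2 3:3 5:5 6:6 10:10 15:15 30:30  a_30=72
[q^31] f(1)=1,f(31)=31 ⇒ 32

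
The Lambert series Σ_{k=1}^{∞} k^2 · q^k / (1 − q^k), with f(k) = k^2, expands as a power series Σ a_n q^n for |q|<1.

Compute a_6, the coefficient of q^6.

a_6 = 50

n=6: 6·1 3·2 2·3 1·6  f→[36+9+4+1]=50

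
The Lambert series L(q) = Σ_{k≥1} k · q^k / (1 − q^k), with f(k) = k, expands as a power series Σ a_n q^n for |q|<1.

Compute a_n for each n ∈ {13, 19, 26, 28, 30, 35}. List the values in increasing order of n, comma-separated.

q^13  k|13↦f(k): 13:13 1:1  a_13=14
d|19:{1,19}  Σf=1+19=20
[q^26] f(1)=1,f(2)=2,f(13)=13,f(26)=26 ⇒ 42
n=28: 28·1 14·2 7·4 4·7 2·14 1·28  f→[28+14+7+4+2+1]=56
[q^30] f(30)=30,f(15)=15,f(10)=10,f(6)=6,f(5)=5,f(3)=3,f(2)=2,f(1)=1 ⇒ 72
d|35:{1,5,7,35}  Σf=1+5+7+35=48

14, 20, 42, 56, 72, 48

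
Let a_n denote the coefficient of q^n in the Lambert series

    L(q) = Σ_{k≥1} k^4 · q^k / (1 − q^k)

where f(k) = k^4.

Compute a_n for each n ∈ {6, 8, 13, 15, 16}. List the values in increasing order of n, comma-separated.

d|6:{6,3,2,1}  Σf=1296+81+16+1=1394
q^8  k|8↦f(k): 8:4096 4:256 2:16 1:1  a_8=4369
[q^13] f(13)=28561,f(1)=1 ⇒ 28562
[q^15] f(1)=1,f(3)=81,f(5)=625,f(15)=50625 ⇒ 51332
q^16  k|16↦f(k): 1:1 2:16 4:256 8:4096 16:65536  a_16=69905

1394, 4369, 28562, 51332, 69905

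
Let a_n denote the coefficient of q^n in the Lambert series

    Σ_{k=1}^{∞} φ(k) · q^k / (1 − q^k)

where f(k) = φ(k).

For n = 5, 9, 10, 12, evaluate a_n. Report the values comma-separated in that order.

n=5: 5·1 1·5  φ→[4+1]=5
n=9: 1·9 3·3 9·1  φ→[1+2+6]=9
[q^10] φ(10)=4,φ(5)=4,φ(2)=1,φ(1)=1 ⇒ 10
q^12  k|12↦φ(k): 12:4 6:2 4:2 3:2 2:1 1:1  a_12=12

5, 9, 10, 12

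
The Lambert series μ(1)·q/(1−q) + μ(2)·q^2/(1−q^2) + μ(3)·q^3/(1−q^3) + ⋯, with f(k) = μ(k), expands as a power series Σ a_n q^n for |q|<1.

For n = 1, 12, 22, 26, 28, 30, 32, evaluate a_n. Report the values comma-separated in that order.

1, 0, 0, 0, 0, 0, 0

q^1  k|1↦μ(k): 1:1  a_1=1
[q^12] μ(1)=1,μ(2)=-1,μ(3)=-1,μ(4)=0,μ(6)=1,μ(12)=0 ⇒ 0
[q^22] μ(1)=1,μ(2)=-1,μ(11)=-1,μ(22)=1 ⇒ 0
q^26  k|26↦μ(k): 26:1 13:-1 2:-1 1:1  a_26=0
[q^28] μ(1)=1,μ(2)=-1,μ(4)=0,μ(7)=-1,μ(14)=1,μ(28)=0 ⇒ 0
[q^30] μ(30)=-1,μ(15)=1,μ(10)=1,μ(6)=1,μ(5)=-1,μ(3)=-1,μ(2)=-1,μ(1)=1 ⇒ 0
n=32: 32·1 16·2 8·4 4·8 2·16 1·32  μ→[0+0+0+0+(-1)+1]=0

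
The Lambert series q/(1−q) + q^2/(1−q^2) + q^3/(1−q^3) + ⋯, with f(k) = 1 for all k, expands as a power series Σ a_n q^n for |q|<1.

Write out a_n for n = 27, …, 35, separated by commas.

q^27  k|27↦f(k): 1:1 3:1 9:1 27:1  a_27=4
q^28  k|28↦f(k): 28:1 14:1 7:1 4:1 2:1 1:1  a_28=6
n=29: 29·1 1·29  f→[1+1]=2
d|30:{30,15,10,6,5,3,2,1}  Σf=1+1+1+1+1+1+1+1=8
q^31  k|31↦f(k): 31:1 1:1  a_31=2
n=32: 1·32 2·16 4·8 8·4 16·2 32·1  f→[1+1+1+1+1+1]=6
d|33:{1,3,11,33}  Σf=1+1+1+1=4
q^34  k|34↦f(k): 1:1 2:1 17:1 34:1  a_34=4
d|35:{1,5,7,35}  Σf=1+1+1+1=4

4, 6, 2, 8, 2, 6, 4, 4, 4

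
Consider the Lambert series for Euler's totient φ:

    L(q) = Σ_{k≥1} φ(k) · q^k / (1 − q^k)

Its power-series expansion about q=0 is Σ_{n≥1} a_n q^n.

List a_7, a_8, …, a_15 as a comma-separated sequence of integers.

q^7  k|7↦φ(k): 1:1 7:6  a_7=7
d|8:{8,4,2,1}  Σφ=4+2+1+1=8
q^9  k|9↦φ(k): 9:6 3:2 1:1  a_9=9
d|10:{1,2,5,10}  Σφ=1+1+4+4=10
n=11: 1·11 11·1  φ→[1+10]=11
d|12:{1,2,3,4,6,12}  Σφ=1+1+2+2+2+4=12
q^13  k|13↦φ(k): 1:1 13:12  a_13=13
[q^14] φ(1)=1,φ(2)=1,φ(7)=6,φ(14)=6 ⇒ 14
d|15:{15,5,3,1}  Σφ=8+4+2+1=15

7, 8, 9, 10, 11, 12, 13, 14, 15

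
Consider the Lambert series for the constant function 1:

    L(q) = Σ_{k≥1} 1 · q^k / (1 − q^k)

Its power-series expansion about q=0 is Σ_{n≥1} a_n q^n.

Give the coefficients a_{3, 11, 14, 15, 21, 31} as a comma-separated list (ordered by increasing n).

2, 2, 4, 4, 4, 2

q^3  k|3↦f(k): 1:1 3:1  a_3=2
q^11  k|11↦f(k): 11:1 1:1  a_11=2
d|14:{1,2,7,14}  Σf=1+1+1+1=4
[q^15] f(1)=1,f(3)=1,f(5)=1,f(15)=1 ⇒ 4
q^21  k|21↦f(k): 1:1 3:1 7:1 21:1  a_21=4
d|31:{31,1}  Σf=1+1=2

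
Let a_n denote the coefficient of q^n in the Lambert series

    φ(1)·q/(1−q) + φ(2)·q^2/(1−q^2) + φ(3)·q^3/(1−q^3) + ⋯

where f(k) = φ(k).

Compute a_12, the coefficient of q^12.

[q^12] φ(12)=4,φ(6)=2,φ(4)=2,φ(3)=2,φ(2)=1,φ(1)=1 ⇒ 12

a_12 = 12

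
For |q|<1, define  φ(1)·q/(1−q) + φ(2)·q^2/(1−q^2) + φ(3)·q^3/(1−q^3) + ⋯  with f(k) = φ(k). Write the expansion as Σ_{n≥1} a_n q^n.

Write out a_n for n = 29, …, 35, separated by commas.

n=29: 29·1 1·29  φ→[28+1]=29
n=30: 1·30 2·15 3·10 5·6 6·5 10·3 15·2 30·1  φ→[1+1+2+4+2+4+8+8]=30
d|31:{31,1}  Σφ=30+1=31
[q^32] φ(32)=16,φ(16)=8,φ(8)=4,φ(4)=2,φ(2)=1,φ(1)=1 ⇒ 32
d|33:{33,11,3,1}  Σφ=20+10+2+1=33
d|34:{34,17,2,1}  Σφ=16+16+1+1=34
[q^35] φ(35)=24,φ(7)=6,φ(5)=4,φ(1)=1 ⇒ 35

29, 30, 31, 32, 33, 34, 35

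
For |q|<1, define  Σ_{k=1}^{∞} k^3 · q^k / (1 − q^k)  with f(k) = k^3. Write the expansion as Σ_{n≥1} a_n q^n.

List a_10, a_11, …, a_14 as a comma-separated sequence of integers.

1134, 1332, 2044, 2198, 3096

d|10:{10,5,2,1}  Σf=1000+125+8+1=1134
d|11:{1,11}  Σf=1+1331=1332
n=12: 12·1 6·2 4·3 3·4 2·6 1·12  f→[1728+216+64+27+8+1]=2044
q^13  k|13↦f(k): 13:2197 1:1  a_13=2198
q^14  k|14↦f(k): 1:1 2:8 7:343 14:2744  a_14=3096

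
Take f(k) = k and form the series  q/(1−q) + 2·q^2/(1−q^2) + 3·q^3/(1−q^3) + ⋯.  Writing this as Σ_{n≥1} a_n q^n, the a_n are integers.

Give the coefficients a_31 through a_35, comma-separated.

d|31:{1,31}  Σf=1+31=32
n=32: 1·32 2·16 4·8 8·4 16·2 32·1  f→[1+2+4+8+16+32]=63
q^33  k|33↦f(k): 1:1 3:3 11:11 33:33  a_33=48
[q^34] f(1)=1,f(2)=2,f(17)=17,f(34)=34 ⇒ 54
d|35:{1,5,7,35}  Σf=1+5+7+35=48

32, 63, 48, 54, 48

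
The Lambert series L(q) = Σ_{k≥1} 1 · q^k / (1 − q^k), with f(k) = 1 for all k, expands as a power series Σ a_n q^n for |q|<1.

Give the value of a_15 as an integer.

a_15 = 4

n=15: 1·15 3·5 5·3 15·1  f→[1+1+1+1]=4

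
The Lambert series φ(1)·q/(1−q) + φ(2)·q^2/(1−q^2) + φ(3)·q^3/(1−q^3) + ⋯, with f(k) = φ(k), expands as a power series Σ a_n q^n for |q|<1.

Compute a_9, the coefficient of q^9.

d|9:{9,3,1}  Σφ=6+2+1=9

a_9 = 9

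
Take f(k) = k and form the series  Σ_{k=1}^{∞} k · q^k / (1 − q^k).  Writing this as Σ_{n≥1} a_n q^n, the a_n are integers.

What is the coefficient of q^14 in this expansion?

a_14 = 24

d|14:{14,7,2,1}  Σf=14+7+2+1=24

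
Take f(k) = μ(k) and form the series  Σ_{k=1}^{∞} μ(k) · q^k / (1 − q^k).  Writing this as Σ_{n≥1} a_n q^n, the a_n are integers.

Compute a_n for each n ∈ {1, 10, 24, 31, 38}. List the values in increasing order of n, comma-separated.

1, 0, 0, 0, 0

n=1: 1·1  μ→[1]=1
d|10:{1,2,5,10}  Σμ=1+(-1)+(-1)+1=0
[q^24] μ(24)=0,μ(12)=0,μ(8)=0,μ(6)=1,μ(4)=0,μ(3)=-1,μ(2)=-1,μ(1)=1 ⇒ 0
d|31:{31,1}  Σμ=(-1)+1=0
n=38: 1·38 2·19 19·2 38·1  μ→[1+(-1)+(-1)+1]=0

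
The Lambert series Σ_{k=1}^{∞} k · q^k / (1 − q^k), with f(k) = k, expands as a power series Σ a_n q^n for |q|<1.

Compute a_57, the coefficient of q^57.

a_57 = 80

n=57: 1·57 3·19 19·3 57·1  f→[1+3+19+57]=80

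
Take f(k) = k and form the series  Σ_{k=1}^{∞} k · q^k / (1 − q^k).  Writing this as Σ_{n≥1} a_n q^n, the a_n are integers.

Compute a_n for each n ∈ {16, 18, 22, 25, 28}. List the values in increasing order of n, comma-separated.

31, 39, 36, 31, 56

q^16  k|16↦f(k): 16:16 8:8 4:4 2:2 1:1  a_16=31
q^18  k|18↦f(k): 1:1 2:2 3:3 6:6 9:9 18:18  a_18=39
n=22: 1·22 2·11 11·2 22·1  f→[1+2+11+22]=36
d|25:{1,5,25}  Σf=1+5+25=31
d|28:{1,2,4,7,14,28}  Σf=1+2+4+7+14+28=56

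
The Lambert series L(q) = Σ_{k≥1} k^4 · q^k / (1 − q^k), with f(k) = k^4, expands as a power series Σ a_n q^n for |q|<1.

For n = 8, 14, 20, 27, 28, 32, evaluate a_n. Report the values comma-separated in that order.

[q^8] f(8)=4096,f(4)=256,f(2)=16,f(1)=1 ⇒ 4369
[q^14] f(1)=1,f(2)=16,f(7)=2401,f(14)=38416 ⇒ 40834
n=20: 20·1 10·2 5·4 4·5 2·10 1·20  f→[160000+10000+625+256+16+1]=170898
d|27:{1,3,9,27}  Σf=1+81+6561+531441=538084
n=28: 1·28 2·14 4·7 7·4 14·2 28·1  f→[1+16+256+2401+38416+614656]=655746
d|32:{32,16,8,4,2,1}  Σf=1048576+65536+4096+256+16+1=1118481

4369, 40834, 170898, 538084, 655746, 1118481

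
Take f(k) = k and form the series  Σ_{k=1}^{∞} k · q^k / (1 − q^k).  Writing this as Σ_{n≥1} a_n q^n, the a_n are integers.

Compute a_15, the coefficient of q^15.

q^15  k|15↦f(k): 15:15 5:5 3:3 1:1  a_15=24

a_15 = 24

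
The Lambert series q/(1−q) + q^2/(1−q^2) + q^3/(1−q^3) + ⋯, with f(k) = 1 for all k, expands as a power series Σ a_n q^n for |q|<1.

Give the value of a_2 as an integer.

d|2:{2,1}  Σf=1+1=2

a_2 = 2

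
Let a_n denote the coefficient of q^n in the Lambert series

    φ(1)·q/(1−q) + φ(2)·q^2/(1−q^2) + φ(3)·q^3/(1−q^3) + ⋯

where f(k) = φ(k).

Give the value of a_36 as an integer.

q^36  k|36↦φ(k): 1:1 2:1 3:2 4:2 6:2 9:6 12:4 18:6 36:12  a_36=36

a_36 = 36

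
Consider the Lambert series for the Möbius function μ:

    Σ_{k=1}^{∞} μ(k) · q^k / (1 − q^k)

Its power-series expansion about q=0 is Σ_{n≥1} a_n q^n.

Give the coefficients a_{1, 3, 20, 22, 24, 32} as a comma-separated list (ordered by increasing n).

[q^1] μ(1)=1 ⇒ 1
q^3  k|3↦μ(k): 3:-1 1:1  a_3=0
n=20: 20·1 10·2 5·4 4·5 2·10 1·20  μ→[0+1+(-1)+0+(-1)+1]=0
q^22  k|22↦μ(k): 22:1 11:-1 2:-1 1:1  a_22=0
q^24  k|24↦μ(k): 24:0 12:0 8:0 6:1 4:0 3:-1 2:-1 1:1  a_24=0
d|32:{1,2,4,8,16,32}  Σμ=1+(-1)+0+0+0+0=0

1, 0, 0, 0, 0, 0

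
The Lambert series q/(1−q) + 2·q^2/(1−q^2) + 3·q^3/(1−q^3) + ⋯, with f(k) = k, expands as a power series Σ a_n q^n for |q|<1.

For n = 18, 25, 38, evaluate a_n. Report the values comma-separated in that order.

n=18: 18·1 9·2 6·3 3·6 2·9 1·18  f→[18+9+6+3+2+1]=39
[q^25] f(1)=1,f(5)=5,f(25)=25 ⇒ 31
[q^38] f(38)=38,f(19)=19,f(2)=2,f(1)=1 ⇒ 60

39, 31, 60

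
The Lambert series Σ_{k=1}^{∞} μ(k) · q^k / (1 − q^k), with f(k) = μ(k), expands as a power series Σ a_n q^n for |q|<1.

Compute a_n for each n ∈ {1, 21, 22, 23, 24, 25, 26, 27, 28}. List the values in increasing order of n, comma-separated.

1, 0, 0, 0, 0, 0, 0, 0, 0

n=1: 1·1  μ→[1]=1
n=21: 1·21 3·7 7·3 21·1  μ→[1+(-1)+(-1)+1]=0
d|22:{22,11,2,1}  Σμ=1+(-1)+(-1)+1=0
n=23: 1·23 23·1  μ→[1+(-1)]=0
q^24  k|24↦μ(k): 24:0 12:0 8:0 6:1 4:0 3:-1 2:-1 1:1  a_24=0
[q^25] μ(25)=0,μ(5)=-1,μ(1)=1 ⇒ 0
d|26:{26,13,2,1}  Σμ=1+(-1)+(-1)+1=0
[q^27] μ(27)=0,μ(9)=0,μ(3)=-1,μ(1)=1 ⇒ 0
q^28  k|28↦μ(k): 28:0 14:1 7:-1 4:0 2:-1 1:1  a_28=0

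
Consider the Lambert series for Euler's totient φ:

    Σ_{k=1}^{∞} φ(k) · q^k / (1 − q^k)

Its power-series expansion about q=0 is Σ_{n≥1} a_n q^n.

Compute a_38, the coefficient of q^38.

n=38: 38·1 19·2 2·19 1·38  φ→[18+18+1+1]=38

a_38 = 38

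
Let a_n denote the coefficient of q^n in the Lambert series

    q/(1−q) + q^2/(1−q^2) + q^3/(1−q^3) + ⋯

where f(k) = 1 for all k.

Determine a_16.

a_16 = 5

[q^16] f(1)=1,f(2)=1,f(4)=1,f(8)=1,f(16)=1 ⇒ 5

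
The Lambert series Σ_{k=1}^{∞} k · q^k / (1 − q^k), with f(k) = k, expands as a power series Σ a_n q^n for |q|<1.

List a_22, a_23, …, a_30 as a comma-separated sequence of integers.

d|22:{1,2,11,22}  Σf=1+2+11+22=36
d|23:{1,23}  Σf=1+23=24
q^24  k|24↦f(k): 1:1 2:2 3:3 4:4 6:6 8:8 12:12 24:24  a_24=60
n=25: 1·25 5·5 25·1  f→[1+5+25]=31
d|26:{26,13,2,1}  Σf=26+13+2+1=42
d|27:{1,3,9,27}  Σf=1+3+9+27=40
[q^28] f(1)=1,f(2)=2,f(4)=4,f(7)=7,f(14)=14,f(28)=28 ⇒ 56
[q^29] f(1)=1,f(29)=29 ⇒ 30
n=30: 1·30 2·15 3·10 5·6 6·5 10·3 15·2 30·1  f→[1+2+3+5+6+10+15+30]=72

36, 24, 60, 31, 42, 40, 56, 30, 72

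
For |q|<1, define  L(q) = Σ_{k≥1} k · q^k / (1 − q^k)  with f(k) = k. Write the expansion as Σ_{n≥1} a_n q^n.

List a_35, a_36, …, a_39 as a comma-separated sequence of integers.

n=35: 35·1 7·5 5·7 1·35  f→[35+7+5+1]=48
n=36: 1·36 2·18 3·12 4·9 6·6 9·4 12·3 18·2 36·1  f→[1+2+3+4+6+9+12+18+36]=91
q^37  k|37↦f(k): 1:1 37:37  a_37=38
d|38:{38,19,2,1}  Σf=38+19+2+1=60
d|39:{1,3,13,39}  Σf=1+3+13+39=56

48, 91, 38, 60, 56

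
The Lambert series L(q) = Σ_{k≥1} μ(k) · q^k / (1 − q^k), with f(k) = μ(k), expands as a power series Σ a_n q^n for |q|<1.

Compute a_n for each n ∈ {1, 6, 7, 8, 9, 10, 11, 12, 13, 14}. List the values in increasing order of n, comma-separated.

q^1  k|1↦μ(k): 1:1  a_1=1
[q^6] μ(1)=1,μ(2)=-1,μ(3)=-1,μ(6)=1 ⇒ 0
[q^7] μ(7)=-1,μ(1)=1 ⇒ 0
n=8: 8·1 4·2 2·4 1·8  μ→[0+0+(-1)+1]=0
[q^9] μ(9)=0,μ(3)=-1,μ(1)=1 ⇒ 0
q^10  k|10↦μ(k): 1:1 2:-1 5:-1 10:1  a_10=0
n=11: 11·1 1·11  μ→[(-1)+1]=0
d|12:{1,2,3,4,6,12}  Σμ=1+(-1)+(-1)+0+1+0=0
q^13  k|13↦μ(k): 13:-1 1:1  a_13=0
q^14  k|14↦μ(k): 1:1 2:-1 7:-1 14:1  a_14=0

1, 0, 0, 0, 0, 0, 0, 0, 0, 0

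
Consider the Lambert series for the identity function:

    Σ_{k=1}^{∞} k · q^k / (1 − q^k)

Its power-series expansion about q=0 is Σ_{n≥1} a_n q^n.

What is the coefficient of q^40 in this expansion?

q^40  k|40↦f(k): 40:40 20:20 10:10 8:8 5:5 4:4 2:2 1:1  a_40=90

a_40 = 90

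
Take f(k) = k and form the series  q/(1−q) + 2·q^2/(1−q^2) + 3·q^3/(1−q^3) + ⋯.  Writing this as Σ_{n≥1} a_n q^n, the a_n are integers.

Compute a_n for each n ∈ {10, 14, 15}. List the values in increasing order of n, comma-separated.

18, 24, 24

[q^10] f(10)=10,f(5)=5,f(2)=2,f(1)=1 ⇒ 18
q^14  k|14↦f(k): 14:14 7:7 2:2 1:1  a_14=24
n=15: 15·1 5·3 3·5 1·15  f→[15+5+3+1]=24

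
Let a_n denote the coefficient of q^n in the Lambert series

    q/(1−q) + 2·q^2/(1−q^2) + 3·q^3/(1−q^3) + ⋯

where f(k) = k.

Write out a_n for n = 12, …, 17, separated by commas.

n=12: 12·1 6·2 4·3 3·4 2·6 1·12  f→[12+6+4+3+2+1]=28
[q^13] f(1)=1,f(13)=13 ⇒ 14
[q^14] f(1)=1,f(2)=2,f(7)=7,f(14)=14 ⇒ 24
[q^15] f(1)=1,f(3)=3,f(5)=5,f(15)=15 ⇒ 24
n=16: 16·1 8·2 4·4 2·8 1·16  f→[16+8+4+2+1]=31
[q^17] f(17)=17,f(1)=1 ⇒ 18

28, 14, 24, 24, 31, 18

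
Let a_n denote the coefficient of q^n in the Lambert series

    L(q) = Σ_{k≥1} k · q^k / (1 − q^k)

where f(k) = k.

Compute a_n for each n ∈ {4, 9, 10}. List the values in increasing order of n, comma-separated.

7, 13, 18

d|4:{1,2,4}  Σf=1+2+4=7
[q^9] f(1)=1,f(3)=3,f(9)=9 ⇒ 13
n=10: 1·10 2·5 5·2 10·1  f→[1+2+5+10]=18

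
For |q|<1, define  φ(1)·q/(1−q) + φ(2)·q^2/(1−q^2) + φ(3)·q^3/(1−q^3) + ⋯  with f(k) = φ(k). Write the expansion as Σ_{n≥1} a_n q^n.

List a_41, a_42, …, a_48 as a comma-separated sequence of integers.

n=41: 1·41 41·1  φ→[1+40]=41
q^42  k|42↦φ(k): 1:1 2:1 3:2 6:2 7:6 14:6 21:12 42:12  a_42=42
[q^43] φ(1)=1,φ(43)=42 ⇒ 43
[q^44] φ(1)=1,φ(2)=1,φ(4)=2,φ(11)=10,φ(22)=10,φ(44)=20 ⇒ 44
d|45:{45,15,9,5,3,1}  Σφ=24+8+6+4+2+1=45
n=46: 1·46 2·23 23·2 46·1  φ→[1+1+22+22]=46
q^47  k|47↦φ(k): 47:46 1:1  a_47=47
d|48:{1,2,3,4,6,8,12,16,24,48}  Σφ=1+1+2+2+2+4+4+8+8+16=48

41, 42, 43, 44, 45, 46, 47, 48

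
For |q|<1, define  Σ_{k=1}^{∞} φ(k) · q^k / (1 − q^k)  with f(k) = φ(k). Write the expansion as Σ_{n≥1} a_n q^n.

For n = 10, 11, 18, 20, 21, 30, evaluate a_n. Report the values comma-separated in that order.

[q^10] φ(10)=4,φ(5)=4,φ(2)=1,φ(1)=1 ⇒ 10
n=11: 11·1 1·11  φ→[10+1]=11
q^18  k|18↦φ(k): 1:1 2:1 3:2 6:2 9:6 18:6  a_18=18
q^20  k|20↦φ(k): 1:1 2:1 4:2 5:4 10:4 20:8  a_20=20
[q^21] φ(1)=1,φ(3)=2,φ(7)=6,φ(21)=12 ⇒ 21
[q^30] φ(30)=8,φ(15)=8,φ(10)=4,φ(6)=2,φ(5)=4,φ(3)=2,φ(2)=1,φ(1)=1 ⇒ 30

10, 11, 18, 20, 21, 30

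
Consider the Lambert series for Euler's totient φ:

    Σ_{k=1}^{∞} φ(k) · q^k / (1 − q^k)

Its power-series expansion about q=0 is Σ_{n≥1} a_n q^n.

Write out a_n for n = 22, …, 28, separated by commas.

d|22:{1,2,11,22}  Σφ=1+1+10+10=22
n=23: 23·1 1·23  φ→[22+1]=23
[q^24] φ(1)=1,φ(2)=1,φ(3)=2,φ(4)=2,φ(6)=2,φ(8)=4,φ(12)=4,φ(24)=8 ⇒ 24
n=25: 1·25 5·5 25·1  φ→[1+4+20]=25
d|26:{1,2,13,26}  Σφ=1+1+12+12=26
q^27  k|27↦φ(k): 1:1 3:2 9:6 27:18  a_27=27
d|28:{1,2,4,7,14,28}  Σφ=1+1+2+6+6+12=28

22, 23, 24, 25, 26, 27, 28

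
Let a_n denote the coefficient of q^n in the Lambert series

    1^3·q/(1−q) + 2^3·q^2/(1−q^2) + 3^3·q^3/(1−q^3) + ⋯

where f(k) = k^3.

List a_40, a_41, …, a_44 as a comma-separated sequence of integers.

73710, 68922, 86688, 79508, 97236

n=40: 40·1 20·2 10·4 8·5 5·8 4·10 2·20 1·40  f→[64000+8000+1000+512+125+64+8+1]=73710
[q^41] f(1)=1,f(41)=68921 ⇒ 68922
[q^42] f(42)=74088,f(21)=9261,f(14)=2744,f(7)=343,f(6)=216,f(3)=27,f(2)=8,f(1)=1 ⇒ 86688
d|43:{43,1}  Σf=79507+1=79508
d|44:{44,22,11,4,2,1}  Σf=85184+10648+1331+64+8+1=97236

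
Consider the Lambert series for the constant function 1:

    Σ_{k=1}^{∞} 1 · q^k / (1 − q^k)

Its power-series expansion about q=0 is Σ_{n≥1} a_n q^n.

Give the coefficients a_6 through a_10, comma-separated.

4, 2, 4, 3, 4

d|6:{1,2,3,6}  Σf=1+1+1+1=4
d|7:{1,7}  Σf=1+1=2
n=8: 8·1 4·2 2·4 1·8  f→[1+1+1+1]=4
q^9  k|9↦f(k): 1:1 3:1 9:1  a_9=3
q^10  k|10↦f(k): 1:1 2:1 5:1 10:1  a_10=4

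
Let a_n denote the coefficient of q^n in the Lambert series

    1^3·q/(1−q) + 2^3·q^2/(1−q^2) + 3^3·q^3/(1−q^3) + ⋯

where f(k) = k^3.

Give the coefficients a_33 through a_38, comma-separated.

37296, 44226, 43344, 55261, 50654, 61740

[q^33] f(33)=35937,f(11)=1331,f(3)=27,f(1)=1 ⇒ 37296
n=34: 1·34 2·17 17·2 34·1  f→[1+8+4913+39304]=44226
n=35: 35·1 7·5 5·7 1·35  f→[42875+343+125+1]=43344
n=36: 36·1 18·2 12·3 9·4 6·6 4·9 3·12 2·18 1·36  f→[46656+5832+1728+729+216+64+27+8+1]=55261
n=37: 1·37 37·1  f→[1+50653]=50654
q^38  k|38↦f(k): 1:1 2:8 19:6859 38:54872  a_38=61740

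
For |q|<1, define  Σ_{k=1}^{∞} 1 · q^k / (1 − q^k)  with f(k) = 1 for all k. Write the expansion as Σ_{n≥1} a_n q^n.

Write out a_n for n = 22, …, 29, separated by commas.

4, 2, 8, 3, 4, 4, 6, 2

d|22:{1,2,11,22}  Σf=1+1+1+1=4
n=23: 1·23 23·1  f→[1+1]=2
q^24  k|24↦f(k): 1:1 2:1 3:1 4:1 6:1 8:1 12:1 24:1  a_24=8
n=25: 1·25 5·5 25·1  f→[1+1+1]=3
q^26  k|26↦f(k): 26:1 13:1 2:1 1:1  a_26=4
[q^27] f(27)=1,f(9)=1,f(3)=1,f(1)=1 ⇒ 4
q^28  k|28↦f(k): 1:1 2:1 4:1 7:1 14:1 28:1  a_28=6
[q^29] f(29)=1,f(1)=1 ⇒ 2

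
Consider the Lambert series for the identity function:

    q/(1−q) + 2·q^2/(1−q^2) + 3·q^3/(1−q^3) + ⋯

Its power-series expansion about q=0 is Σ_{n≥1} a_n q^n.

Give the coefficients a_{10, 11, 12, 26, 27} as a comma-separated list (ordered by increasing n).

18, 12, 28, 42, 40

q^10  k|10↦f(k): 10:10 5:5 2:2 1:1  a_10=18
[q^11] f(11)=11,f(1)=1 ⇒ 12
d|12:{1,2,3,4,6,12}  Σf=1+2+3+4+6+12=28
d|26:{1,2,13,26}  Σf=1+2+13+26=42
q^27  k|27↦f(k): 1:1 3:3 9:9 27:27  a_27=40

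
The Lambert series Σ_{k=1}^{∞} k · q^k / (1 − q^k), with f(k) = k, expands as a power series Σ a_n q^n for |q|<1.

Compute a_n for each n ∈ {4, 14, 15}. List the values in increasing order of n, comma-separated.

d|4:{4,2,1}  Σf=4+2+1=7
q^14  k|14↦f(k): 1:1 2:2 7:7 14:14  a_14=24
d|15:{1,3,5,15}  Σf=1+3+5+15=24

7, 24, 24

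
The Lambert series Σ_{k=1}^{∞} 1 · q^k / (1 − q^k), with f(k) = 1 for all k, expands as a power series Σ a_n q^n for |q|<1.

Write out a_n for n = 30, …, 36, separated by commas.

8, 2, 6, 4, 4, 4, 9

q^30  k|30↦f(k): 1:1 2:1 3:1 5:1 6:1 10:1 15:1 30:1  a_30=8
d|31:{31,1}  Σf=1+1=2
n=32: 1·32 2·16 4·8 8·4 16·2 32·1  f→[1+1+1+1+1+1]=6
n=33: 1·33 3·11 11·3 33·1  f→[1+1+1+1]=4
d|34:{1,2,17,34}  Σf=1+1+1+1=4
q^35  k|35↦f(k): 1:1 5:1 7:1 35:1  a_35=4
d|36:{1,2,3,4,6,9,12,18,36}  Σf=1+1+1+1+1+1+1+1+1=9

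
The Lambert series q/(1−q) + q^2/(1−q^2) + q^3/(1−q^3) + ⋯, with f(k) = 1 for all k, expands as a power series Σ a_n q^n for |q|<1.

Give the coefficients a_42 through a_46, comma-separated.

[q^42] f(42)=1,f(21)=1,f(14)=1,f(7)=1,f(6)=1,f(3)=1,f(2)=1,f(1)=1 ⇒ 8
n=43: 1·43 43·1  f→[1+1]=2
n=44: 1·44 2·22 4·11 11·4 22·2 44·1  f→[1+1+1+1+1+1]=6
d|45:{1,3,5,9,15,45}  Σf=1+1+1+1+1+1=6
q^46  k|46↦f(k): 46:1 23:1 2:1 1:1  a_46=4

8, 2, 6, 6, 4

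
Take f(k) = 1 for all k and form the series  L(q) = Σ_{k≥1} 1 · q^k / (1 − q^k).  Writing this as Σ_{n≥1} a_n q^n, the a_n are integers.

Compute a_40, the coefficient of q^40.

a_40 = 8

[q^40] f(40)=1,f(20)=1,f(10)=1,f(8)=1,f(5)=1,f(4)=1,f(2)=1,f(1)=1 ⇒ 8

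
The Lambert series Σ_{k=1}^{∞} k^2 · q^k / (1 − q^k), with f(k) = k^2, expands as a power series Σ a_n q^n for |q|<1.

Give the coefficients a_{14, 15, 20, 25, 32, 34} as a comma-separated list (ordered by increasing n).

d|14:{14,7,2,1}  Σf=196+49+4+1=250
[q^15] f(15)=225,f(5)=25,f(3)=9,f(1)=1 ⇒ 260
[q^20] f(1)=1,f(2)=4,f(4)=16,f(5)=25,f(10)=100,f(20)=400 ⇒ 546
q^25  k|25↦f(k): 1:1 5:25 25:625  a_25=651
[q^32] f(32)=1024,f(16)=256,f(8)=64,f(4)=16,f(2)=4,f(1)=1 ⇒ 1365
d|34:{34,17,2,1}  Σf=1156+289+4+1=1450

250, 260, 546, 651, 1365, 1450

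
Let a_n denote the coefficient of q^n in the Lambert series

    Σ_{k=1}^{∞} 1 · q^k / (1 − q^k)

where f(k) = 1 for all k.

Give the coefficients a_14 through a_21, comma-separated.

4, 4, 5, 2, 6, 2, 6, 4

[q^14] f(1)=1,f(2)=1,f(7)=1,f(14)=1 ⇒ 4
q^15  k|15↦f(k): 1:1 3:1 5:1 15:1  a_15=4
q^16  k|16↦f(k): 16:1 8:1 4:1 2:1 1:1  a_16=5
d|17:{1,17}  Σf=1+1=2
d|18:{18,9,6,3,2,1}  Σf=1+1+1+1+1+1=6
q^19  k|19↦f(k): 19:1 1:1  a_19=2
d|20:{1,2,4,5,10,20}  Σf=1+1+1+1+1+1=6
d|21:{21,7,3,1}  Σf=1+1+1+1=4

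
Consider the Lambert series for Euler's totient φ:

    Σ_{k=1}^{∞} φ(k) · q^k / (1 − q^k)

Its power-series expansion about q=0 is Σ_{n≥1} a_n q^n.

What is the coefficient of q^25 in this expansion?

n=25: 1·25 5·5 25·1  φ→[1+4+20]=25

a_25 = 25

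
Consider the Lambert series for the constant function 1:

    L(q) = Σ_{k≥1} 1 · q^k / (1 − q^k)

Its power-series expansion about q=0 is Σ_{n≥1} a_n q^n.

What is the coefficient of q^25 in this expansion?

a_25 = 3

n=25: 1·25 5·5 25·1  f→[1+1+1]=3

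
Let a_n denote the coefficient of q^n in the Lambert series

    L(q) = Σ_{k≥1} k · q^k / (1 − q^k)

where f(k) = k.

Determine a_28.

a_28 = 56

[q^28] f(1)=1,f(2)=2,f(4)=4,f(7)=7,f(14)=14,f(28)=28 ⇒ 56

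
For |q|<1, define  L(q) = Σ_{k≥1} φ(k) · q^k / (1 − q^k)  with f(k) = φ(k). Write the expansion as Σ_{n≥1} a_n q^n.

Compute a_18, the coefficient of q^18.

n=18: 18·1 9·2 6·3 3·6 2·9 1·18  φ→[6+6+2+2+1+1]=18

a_18 = 18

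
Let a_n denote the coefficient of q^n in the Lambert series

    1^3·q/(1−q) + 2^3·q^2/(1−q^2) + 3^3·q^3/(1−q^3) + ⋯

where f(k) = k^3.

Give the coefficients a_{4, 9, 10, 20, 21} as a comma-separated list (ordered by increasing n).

73, 757, 1134, 9198, 9632

n=4: 4·1 2·2 1·4  f→[64+8+1]=73
d|9:{9,3,1}  Σf=729+27+1=757
[q^10] f(1)=1,f(2)=8,f(5)=125,f(10)=1000 ⇒ 1134
n=20: 1·20 2·10 4·5 5·4 10·2 20·1  f→[1+8+64+125+1000+8000]=9198
d|21:{1,3,7,21}  Σf=1+27+343+9261=9632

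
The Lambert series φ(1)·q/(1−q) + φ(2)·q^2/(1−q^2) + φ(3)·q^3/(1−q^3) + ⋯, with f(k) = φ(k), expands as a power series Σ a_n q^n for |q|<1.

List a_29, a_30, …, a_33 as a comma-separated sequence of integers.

[q^29] φ(1)=1,φ(29)=28 ⇒ 29
n=30: 1·30 2·15 3·10 5·6 6·5 10·3 15·2 30·1  φ→[1+1+2+4+2+4+8+8]=30
[q^31] φ(1)=1,φ(31)=30 ⇒ 31
[q^32] φ(1)=1,φ(2)=1,φ(4)=2,φ(8)=4,φ(16)=8,φ(32)=16 ⇒ 32
n=33: 33·1 11·3 3·11 1·33  φ→[20+10+2+1]=33

29, 30, 31, 32, 33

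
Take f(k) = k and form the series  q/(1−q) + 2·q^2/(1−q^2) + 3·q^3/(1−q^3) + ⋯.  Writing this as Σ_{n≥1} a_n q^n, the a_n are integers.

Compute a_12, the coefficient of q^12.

a_12 = 28

q^12  k|12↦f(k): 12:12 6:6 4:4 3:3 2:2 1:1  a_12=28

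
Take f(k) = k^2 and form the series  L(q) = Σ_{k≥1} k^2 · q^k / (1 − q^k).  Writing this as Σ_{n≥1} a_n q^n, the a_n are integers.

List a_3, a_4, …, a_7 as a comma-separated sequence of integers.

10, 21, 26, 50, 50

q^3  k|3↦f(k): 1:1 3:9  a_3=10
[q^4] f(1)=1,f(2)=4,f(4)=16 ⇒ 21
q^5  k|5↦f(k): 5:25 1:1  a_5=26
d|6:{1,2,3,6}  Σf=1+4+9+36=50
d|7:{1,7}  Σf=1+49=50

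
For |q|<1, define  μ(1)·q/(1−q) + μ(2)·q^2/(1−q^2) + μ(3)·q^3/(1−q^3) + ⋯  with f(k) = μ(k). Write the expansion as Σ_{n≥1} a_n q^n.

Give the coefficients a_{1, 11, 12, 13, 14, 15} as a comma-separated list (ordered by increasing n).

1, 0, 0, 0, 0, 0

d|1:{1}  Σμ=1=1
d|11:{11,1}  Σμ=(-1)+1=0
q^12  k|12↦μ(k): 12:0 6:1 4:0 3:-1 2:-1 1:1  a_12=0
n=13: 13·1 1·13  μ→[(-1)+1]=0
[q^14] μ(14)=1,μ(7)=-1,μ(2)=-1,μ(1)=1 ⇒ 0
n=15: 1·15 3·5 5·3 15·1  μ→[1+(-1)+(-1)+1]=0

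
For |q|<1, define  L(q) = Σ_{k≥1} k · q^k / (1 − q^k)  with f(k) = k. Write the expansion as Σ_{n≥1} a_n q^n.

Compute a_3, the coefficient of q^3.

n=3: 3·1 1·3  f→[3+1]=4

a_3 = 4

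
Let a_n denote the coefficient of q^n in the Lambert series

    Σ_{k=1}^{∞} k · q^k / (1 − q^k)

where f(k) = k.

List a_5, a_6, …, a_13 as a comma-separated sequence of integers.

6, 12, 8, 15, 13, 18, 12, 28, 14

d|5:{5,1}  Σf=5+1=6
d|6:{6,3,2,1}  Σf=6+3+2+1=12
q^7  k|7↦f(k): 7:7 1:1  a_7=8
q^8  k|8↦f(k): 1:1 2:2 4:4 8:8  a_8=15
d|9:{9,3,1}  Σf=9+3+1=13
[q^10] f(10)=10,f(5)=5,f(2)=2,f(1)=1 ⇒ 18
d|11:{1,11}  Σf=1+11=12
d|12:{1,2,3,4,6,12}  Σf=1+2+3+4+6+12=28
n=13: 1·13 13·1  f→[1+13]=14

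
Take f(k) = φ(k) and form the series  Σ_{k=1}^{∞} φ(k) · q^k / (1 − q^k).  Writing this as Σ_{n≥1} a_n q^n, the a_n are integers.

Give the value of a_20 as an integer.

n=20: 1·20 2·10 4·5 5·4 10·2 20·1  φ→[1+1+2+4+4+8]=20

a_20 = 20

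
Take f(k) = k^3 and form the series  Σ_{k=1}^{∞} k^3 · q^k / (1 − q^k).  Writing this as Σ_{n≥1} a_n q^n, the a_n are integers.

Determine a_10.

a_10 = 1134

q^10  k|10↦f(k): 10:1000 5:125 2:8 1:1  a_10=1134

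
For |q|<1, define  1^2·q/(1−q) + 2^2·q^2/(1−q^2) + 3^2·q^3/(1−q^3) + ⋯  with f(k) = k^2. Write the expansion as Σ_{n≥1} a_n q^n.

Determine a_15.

a_15 = 260

n=15: 15·1 5·3 3·5 1·15  f→[225+25+9+1]=260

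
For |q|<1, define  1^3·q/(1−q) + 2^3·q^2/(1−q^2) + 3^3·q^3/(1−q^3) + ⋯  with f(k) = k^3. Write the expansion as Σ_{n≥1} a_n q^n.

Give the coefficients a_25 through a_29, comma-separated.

d|25:{1,5,25}  Σf=1+125+15625=15751
n=26: 26·1 13·2 2·13 1·26  f→[17576+2197+8+1]=19782
d|27:{1,3,9,27}  Σf=1+27+729+19683=20440
n=28: 28·1 14·2 7·4 4·7 2·14 1·28  f→[21952+2744+343+64+8+1]=25112
n=29: 1·29 29·1  f→[1+24389]=24390

15751, 19782, 20440, 25112, 24390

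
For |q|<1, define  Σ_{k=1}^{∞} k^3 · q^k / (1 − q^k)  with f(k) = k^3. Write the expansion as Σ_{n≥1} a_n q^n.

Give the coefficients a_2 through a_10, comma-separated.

9, 28, 73, 126, 252, 344, 585, 757, 1134

q^2  k|2↦f(k): 2:8 1:1  a_2=9
q^3  k|3↦f(k): 1:1 3:27  a_3=28
[q^4] f(4)=64,f(2)=8,f(1)=1 ⇒ 73
q^5  k|5↦f(k): 1:1 5:125  a_5=126
q^6  k|6↦f(k): 1:1 2:8 3:27 6:216  a_6=252
q^7  k|7↦f(k): 7:343 1:1  a_7=344
q^8  k|8↦f(k): 8:512 4:64 2:8 1:1  a_8=585
q^9  k|9↦f(k): 9:729 3:27 1:1  a_9=757
n=10: 1·10 2·5 5·2 10·1  f→[1+8+125+1000]=1134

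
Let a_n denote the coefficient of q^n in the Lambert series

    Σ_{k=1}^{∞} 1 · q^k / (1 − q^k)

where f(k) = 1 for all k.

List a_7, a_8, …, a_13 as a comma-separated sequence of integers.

2, 4, 3, 4, 2, 6, 2

n=7: 7·1 1·7  f→[1+1]=2
d|8:{8,4,2,1}  Σf=1+1+1+1=4
q^9  k|9↦f(k): 9:1 3:1 1:1  a_9=3
q^10  k|10↦f(k): 1:1 2:1 5:1 10:1  a_10=4
[q^11] f(1)=1,f(11)=1 ⇒ 2
d|12:{12,6,4,3,2,1}  Σf=1+1+1+1+1+1=6
n=13: 13·1 1·13  f→[1+1]=2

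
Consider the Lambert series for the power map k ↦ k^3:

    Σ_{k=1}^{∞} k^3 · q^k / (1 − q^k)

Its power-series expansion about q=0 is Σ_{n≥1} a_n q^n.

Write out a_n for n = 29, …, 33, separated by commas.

q^29  k|29↦f(k): 29:24389 1:1  a_29=24390
n=30: 30·1 15·2 10·3 6·5 5·6 3·10 2·15 1·30  f→[27000+3375+1000+216+125+27+8+1]=31752
n=31: 1·31 31·1  f→[1+29791]=29792
d|32:{1,2,4,8,16,32}  Σf=1+8+64+512+4096+32768=37449
n=33: 33·1 11·3 3·11 1·33  f→[35937+1331+27+1]=37296

24390, 31752, 29792, 37449, 37296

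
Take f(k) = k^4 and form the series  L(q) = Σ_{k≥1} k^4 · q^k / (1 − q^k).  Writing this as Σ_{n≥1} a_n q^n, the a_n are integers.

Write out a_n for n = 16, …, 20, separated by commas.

69905, 83522, 112931, 130322, 170898

[q^16] f(1)=1,f(2)=16,f(4)=256,f(8)=4096,f(16)=65536 ⇒ 69905
q^17  k|17↦f(k): 1:1 17:83521  a_17=83522
d|18:{18,9,6,3,2,1}  Σf=104976+6561+1296+81+16+1=112931
d|19:{19,1}  Σf=130321+1=130322
q^20  k|20↦f(k): 20:160000 10:10000 5:625 4:256 2:16 1:1  a_20=170898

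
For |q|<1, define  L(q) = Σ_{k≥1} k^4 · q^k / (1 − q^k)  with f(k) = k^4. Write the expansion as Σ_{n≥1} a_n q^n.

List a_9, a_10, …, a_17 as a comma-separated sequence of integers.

d|9:{1,3,9}  Σf=1+81+6561=6643
q^10  k|10↦f(k): 1:1 2:16 5:625 10:10000  a_10=10642
q^11  k|11↦f(k): 1:1 11:14641  a_11=14642
q^12  k|12↦f(k): 12:20736 6:1296 4:256 3:81 2:16 1:1  a_12=22386
n=13: 1·13 13·1  f→[1+28561]=28562
[q^14] f(1)=1,f(2)=16,f(7)=2401,f(14)=38416 ⇒ 40834
[q^15] f(1)=1,f(3)=81,f(5)=625,f(15)=50625 ⇒ 51332
[q^16] f(1)=1,f(2)=16,f(4)=256,f(8)=4096,f(16)=65536 ⇒ 69905
d|17:{1,17}  Σf=1+83521=83522

6643, 10642, 14642, 22386, 28562, 40834, 51332, 69905, 83522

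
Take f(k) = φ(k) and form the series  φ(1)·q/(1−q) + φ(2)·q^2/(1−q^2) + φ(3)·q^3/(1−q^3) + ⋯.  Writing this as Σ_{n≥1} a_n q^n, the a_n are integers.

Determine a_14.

d|14:{14,7,2,1}  Σφ=6+6+1+1=14

a_14 = 14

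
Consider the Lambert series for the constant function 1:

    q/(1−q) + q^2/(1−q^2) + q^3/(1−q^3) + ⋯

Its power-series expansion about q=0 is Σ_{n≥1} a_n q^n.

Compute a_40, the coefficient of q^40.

a_40 = 8

q^40  k|40↦f(k): 1:1 2:1 4:1 5:1 8:1 10:1 20:1 40:1  a_40=8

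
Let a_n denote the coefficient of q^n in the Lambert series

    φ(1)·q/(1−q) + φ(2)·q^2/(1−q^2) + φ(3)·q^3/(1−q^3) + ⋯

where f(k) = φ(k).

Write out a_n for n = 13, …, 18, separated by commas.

n=13: 13·1 1·13  φ→[12+1]=13
n=14: 14·1 7·2 2·7 1·14  φ→[6+6+1+1]=14
q^15  k|15↦φ(k): 15:8 5:4 3:2 1:1  a_15=15
n=16: 16·1 8·2 4·4 2·8 1·16  φ→[8+4+2+1+1]=16
[q^17] φ(1)=1,φ(17)=16 ⇒ 17
q^18  k|18↦φ(k): 18:6 9:6 6:2 3:2 2:1 1:1  a_18=18

13, 14, 15, 16, 17, 18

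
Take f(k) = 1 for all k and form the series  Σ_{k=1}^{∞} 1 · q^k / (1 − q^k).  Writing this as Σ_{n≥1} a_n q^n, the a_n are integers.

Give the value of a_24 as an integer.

d|24:{1,2,3,4,6,8,12,24}  Σf=1+1+1+1+1+1+1+1=8

a_24 = 8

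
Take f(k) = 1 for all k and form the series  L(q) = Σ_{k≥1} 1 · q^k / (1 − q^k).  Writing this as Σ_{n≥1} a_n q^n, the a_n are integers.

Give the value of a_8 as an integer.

a_8 = 4

q^8  k|8↦f(k): 1:1 2:1 4:1 8:1  a_8=4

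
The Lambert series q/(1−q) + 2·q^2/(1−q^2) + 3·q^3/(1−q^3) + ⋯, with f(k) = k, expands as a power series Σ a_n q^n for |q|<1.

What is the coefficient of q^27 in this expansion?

a_27 = 40

n=27: 27·1 9·3 3·9 1·27  f→[27+9+3+1]=40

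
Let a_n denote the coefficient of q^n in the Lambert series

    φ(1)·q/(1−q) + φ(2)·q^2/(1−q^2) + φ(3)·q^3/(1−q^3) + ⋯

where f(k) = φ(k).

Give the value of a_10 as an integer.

[q^10] φ(1)=1,φ(2)=1,φ(5)=4,φ(10)=4 ⇒ 10

a_10 = 10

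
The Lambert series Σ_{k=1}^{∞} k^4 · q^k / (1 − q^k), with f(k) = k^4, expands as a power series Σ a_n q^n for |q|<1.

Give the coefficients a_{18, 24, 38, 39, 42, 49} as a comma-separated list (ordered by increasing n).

112931, 358258, 2215474, 2342084, 3348388, 5767203

[q^18] f(18)=104976,f(9)=6561,f(6)=1296,f(3)=81,f(2)=16,f(1)=1 ⇒ 112931
q^24  k|24↦f(k): 24:331776 12:20736 8:4096 6:1296 4:256 3:81 2:16 1:1  a_24=358258
n=38: 38·1 19·2 2·19 1·38  f→[2085136+130321+16+1]=2215474
[q^39] f(39)=2313441,f(13)=28561,f(3)=81,f(1)=1 ⇒ 2342084
[q^42] f(1)=1,f(2)=16,f(3)=81,f(6)=1296,f(7)=2401,f(14)=38416,f(21)=194481,f(42)=3111696 ⇒ 3348388
n=49: 49·1 7·7 1·49  f→[5764801+2401+1]=5767203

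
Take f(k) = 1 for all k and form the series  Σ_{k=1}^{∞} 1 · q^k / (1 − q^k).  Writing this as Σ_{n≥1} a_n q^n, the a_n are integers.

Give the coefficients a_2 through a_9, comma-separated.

n=2: 1·2 2·1  f→[1+1]=2
d|3:{3,1}  Σf=1+1=2
q^4  k|4↦f(k): 4:1 2:1 1:1  a_4=3
n=5: 5·1 1·5  f→[1+1]=2
[q^6] f(1)=1,f(2)=1,f(3)=1,f(6)=1 ⇒ 4
d|7:{1,7}  Σf=1+1=2
q^8  k|8↦f(k): 1:1 2:1 4:1 8:1  a_8=4
q^9  k|9↦f(k): 1:1 3:1 9:1  a_9=3

2, 2, 3, 2, 4, 2, 4, 3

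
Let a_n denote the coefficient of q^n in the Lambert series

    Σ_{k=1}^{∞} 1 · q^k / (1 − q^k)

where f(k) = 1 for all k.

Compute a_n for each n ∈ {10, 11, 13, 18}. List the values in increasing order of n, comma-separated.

4, 2, 2, 6

q^10  k|10↦f(k): 1:1 2:1 5:1 10:1  a_10=4
[q^11] f(11)=1,f(1)=1 ⇒ 2
d|13:{13,1}  Σf=1+1=2
q^18  k|18↦f(k): 18:1 9:1 6:1 3:1 2:1 1:1  a_18=6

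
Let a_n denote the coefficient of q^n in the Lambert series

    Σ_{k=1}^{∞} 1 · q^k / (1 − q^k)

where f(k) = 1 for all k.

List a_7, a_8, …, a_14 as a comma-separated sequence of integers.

2, 4, 3, 4, 2, 6, 2, 4

d|7:{7,1}  Σf=1+1=2
d|8:{1,2,4,8}  Σf=1+1+1+1=4
[q^9] f(9)=1,f(3)=1,f(1)=1 ⇒ 3
q^10  k|10↦f(k): 1:1 2:1 5:1 10:1  a_10=4
n=11: 1·11 11·1  f→[1+1]=2
q^12  k|12↦f(k): 12:1 6:1 4:1 3:1 2:1 1:1  a_12=6
d|13:{13,1}  Σf=1+1=2
q^14  k|14↦f(k): 1:1 2:1 7:1 14:1  a_14=4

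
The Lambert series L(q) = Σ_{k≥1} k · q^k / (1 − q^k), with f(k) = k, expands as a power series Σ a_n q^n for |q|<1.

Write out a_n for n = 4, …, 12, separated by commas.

q^4  k|4↦f(k): 4:4 2:2 1:1  a_4=7
q^5  k|5↦f(k): 1:1 5:5  a_5=6
n=6: 6·1 3·2 2·3 1·6  f→[6+3+2+1]=12
q^7  k|7↦f(k): 7:7 1:1  a_7=8
[q^8] f(8)=8,f(4)=4,f(2)=2,f(1)=1 ⇒ 15
[q^9] f(9)=9,f(3)=3,f(1)=1 ⇒ 13
q^10  k|10↦f(k): 1:1 2:2 5:5 10:10  a_10=18
d|11:{11,1}  Σf=11+1=12
q^12  k|12↦f(k): 12:12 6:6 4:4 3:3 2:2 1:1  a_12=28

7, 6, 12, 8, 15, 13, 18, 12, 28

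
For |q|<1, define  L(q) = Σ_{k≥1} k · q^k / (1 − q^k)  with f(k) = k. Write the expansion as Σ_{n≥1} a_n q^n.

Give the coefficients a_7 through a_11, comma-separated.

8, 15, 13, 18, 12

[q^7] f(1)=1,f(7)=7 ⇒ 8
q^8  k|8↦f(k): 8:8 4:4 2:2 1:1  a_8=15
[q^9] f(9)=9,f(3)=3,f(1)=1 ⇒ 13
n=10: 1·10 2·5 5·2 10·1  f→[1+2+5+10]=18
[q^11] f(11)=11,f(1)=1 ⇒ 12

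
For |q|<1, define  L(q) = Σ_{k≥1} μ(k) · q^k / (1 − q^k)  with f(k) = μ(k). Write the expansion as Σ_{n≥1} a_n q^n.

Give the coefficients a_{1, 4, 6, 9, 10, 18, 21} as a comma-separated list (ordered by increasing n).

n=1: 1·1  μ→[1]=1
[q^4] μ(4)=0,μ(2)=-1,μ(1)=1 ⇒ 0
n=6: 6·1 3·2 2·3 1·6  μ→[1+(-1)+(-1)+1]=0
n=9: 9·1 3·3 1·9  μ→[0+(-1)+1]=0
[q^10] μ(10)=1,μ(5)=-1,μ(2)=-1,μ(1)=1 ⇒ 0
q^18  k|18↦μ(k): 18:0 9:0 6:1 3:-1 2:-1 1:1  a_18=0
n=21: 1·21 3·7 7·3 21·1  μ→[1+(-1)+(-1)+1]=0

1, 0, 0, 0, 0, 0, 0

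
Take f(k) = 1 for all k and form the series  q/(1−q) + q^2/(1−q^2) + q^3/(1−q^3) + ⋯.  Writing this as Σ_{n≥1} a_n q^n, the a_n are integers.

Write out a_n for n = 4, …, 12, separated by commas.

q^4  k|4↦f(k): 1:1 2:1 4:1  a_4=3
d|5:{1,5}  Σf=1+1=2
n=6: 1·6 2·3 3·2 6·1  f→[1+1+1+1]=4
d|7:{7,1}  Σf=1+1=2
d|8:{8,4,2,1}  Σf=1+1+1+1=4
[q^9] f(9)=1,f(3)=1,f(1)=1 ⇒ 3
q^10  k|10↦f(k): 10:1 5:1 2:1 1:1  a_10=4
q^11  k|11↦f(k): 1:1 11:1  a_11=2
[q^12] f(12)=1,f(6)=1,f(4)=1,f(3)=1,f(2)=1,f(1)=1 ⇒ 6

3, 2, 4, 2, 4, 3, 4, 2, 6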